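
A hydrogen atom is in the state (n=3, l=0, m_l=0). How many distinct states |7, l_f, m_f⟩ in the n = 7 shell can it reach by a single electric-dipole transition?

E1 requires Δl = ±1, so l_f ∈ {-1, 1}; with 0 ≤ l_f ≤ n_f−1 = 6, the allowed l_f values are {1}.
For l_f = 1: m_f ∈ {m_i−1, m_i, m_i+1} ∩ [−1, 1] = {-1, 0, 1} → 3 states.
Total: 3.

3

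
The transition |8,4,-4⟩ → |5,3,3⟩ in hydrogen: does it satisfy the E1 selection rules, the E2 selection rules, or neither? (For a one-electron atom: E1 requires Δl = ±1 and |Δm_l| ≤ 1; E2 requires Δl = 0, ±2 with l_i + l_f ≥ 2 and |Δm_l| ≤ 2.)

Δl = 3 − 4 = -1; l_i + l_f = 7.
Δm_l = +7.
E1 (Δl = ±1, |Δm_l| ≤ 1): not satisfied.
E2 (Δl = 0,±2, l_i+l_f ≥ 2, |Δm_l| ≤ 2): not satisfied.

neither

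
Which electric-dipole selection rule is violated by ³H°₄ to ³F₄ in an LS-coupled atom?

Initial level: S=1, L=5, J=4, parity odd. Final level: S=1, L=3, J=4, parity even.
Parity must change: odd → even — satisfied.
ΔS = 0: S: 1 → 1 — satisfied.
ΔL = 0, ±1 (not L=0↔0): L: 5 → 3, ΔL = -2 — violated.
ΔJ = 0, ±1 (not J=0↔0): J: 4 → 4, ΔJ = +0 — satisfied.

the ΔL = 0, ±1 rule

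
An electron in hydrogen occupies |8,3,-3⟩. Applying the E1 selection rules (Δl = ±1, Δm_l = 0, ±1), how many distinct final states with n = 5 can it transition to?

4

E1 requires Δl = ±1, so l_f ∈ {2, 4}; with 0 ≤ l_f ≤ n_f−1 = 4, the allowed l_f values are {2, 4}.
For l_f = 2: m_f ∈ {m_i−1, m_i, m_i+1} ∩ [−2, 2] = {-2} → 1 state.
For l_f = 4: m_f ∈ {m_i−1, m_i, m_i+1} ∩ [−4, 4] = {-4, -3, -2} → 3 states.
Total: 4.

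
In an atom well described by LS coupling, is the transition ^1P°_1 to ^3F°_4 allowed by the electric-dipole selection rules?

forbidden

Initial level: S=0, L=1, J=1, parity odd. Final level: S=1, L=3, J=4, parity odd.
Parity must change: odd → odd — fails.
ΔS = 0: S: 0 → 1 — fails.
ΔL = 0, ±1 (not L=0↔0): L: 1 → 3, ΔL = +2 — fails.
ΔJ = 0, ±1 (not J=0↔0): J: 1 → 4, ΔJ = +3 — fails.
Rule(s) violated: parity, ΔS, ΔL, ΔJ.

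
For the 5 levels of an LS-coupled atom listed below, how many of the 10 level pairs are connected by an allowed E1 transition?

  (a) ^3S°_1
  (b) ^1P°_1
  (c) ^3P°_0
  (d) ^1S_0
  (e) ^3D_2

1

(a)–(b): forbidden (parity, ΔS).
(a)–(c): forbidden (parity).
(a)–(d): forbidden (ΔS, ΔL).
(a)–(e): forbidden (ΔL).
(b)–(c): forbidden (parity, ΔS).
(b)–(d): allowed.
(b)–(e): forbidden (ΔS).
(c)–(d): forbidden (ΔS, ΔJ).
(c)–(e): forbidden (ΔJ).
(d)–(e): forbidden (parity, ΔS, ΔL, ΔJ).
Allowed pairs: 1 of 10.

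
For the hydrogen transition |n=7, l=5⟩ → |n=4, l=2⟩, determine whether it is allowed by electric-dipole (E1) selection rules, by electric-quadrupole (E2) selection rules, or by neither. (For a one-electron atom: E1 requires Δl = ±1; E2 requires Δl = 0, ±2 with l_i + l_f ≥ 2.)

Δl = 2 − 5 = -3; l_i + l_f = 7.
E1 (Δl = ±1): not satisfied.
E2 (Δl = 0,±2, l_i+l_f ≥ 2): not satisfied.

neither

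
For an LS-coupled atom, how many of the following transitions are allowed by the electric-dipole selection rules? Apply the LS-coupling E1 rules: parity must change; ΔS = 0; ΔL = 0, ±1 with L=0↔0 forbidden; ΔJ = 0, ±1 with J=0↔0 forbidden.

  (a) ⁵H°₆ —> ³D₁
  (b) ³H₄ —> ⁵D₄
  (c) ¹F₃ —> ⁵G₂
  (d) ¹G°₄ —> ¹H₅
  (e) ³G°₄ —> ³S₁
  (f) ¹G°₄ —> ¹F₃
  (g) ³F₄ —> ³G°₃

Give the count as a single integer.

3

(a) forbidden (ΔS, ΔL, ΔJ fail)
(b) forbidden (parity, ΔS, ΔL fail)
(c) forbidden (parity, ΔS fail)
(d) allowed
(e) forbidden (ΔL, ΔJ fail)
(f) allowed
(g) allowed
Total allowed: 3 of 7.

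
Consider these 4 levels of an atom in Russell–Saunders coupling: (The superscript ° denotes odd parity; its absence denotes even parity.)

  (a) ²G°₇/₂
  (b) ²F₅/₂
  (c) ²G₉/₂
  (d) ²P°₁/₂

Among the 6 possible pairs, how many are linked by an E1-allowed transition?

2

(a)–(b): allowed.
(a)–(c): allowed.
(a)–(d): forbidden (parity, ΔL, ΔJ).
(b)–(c): forbidden (parity, ΔJ).
(b)–(d): forbidden (ΔL, ΔJ).
(c)–(d): forbidden (ΔL, ΔJ).
Allowed pairs: 2 of 6.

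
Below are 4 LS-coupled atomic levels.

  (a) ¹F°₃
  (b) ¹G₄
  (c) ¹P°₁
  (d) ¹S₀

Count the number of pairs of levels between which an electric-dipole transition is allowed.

(a)–(b): allowed.
(a)–(c): forbidden (parity, ΔL, ΔJ).
(a)–(d): forbidden (ΔL, ΔJ).
(b)–(c): forbidden (ΔL, ΔJ).
(b)–(d): forbidden (parity, ΔL, ΔJ).
(c)–(d): allowed.
Allowed pairs: 2 of 6.

2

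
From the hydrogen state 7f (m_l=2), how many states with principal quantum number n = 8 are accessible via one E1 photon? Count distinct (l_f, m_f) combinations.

E1 requires Δl = ±1, so l_f ∈ {2, 4}; with 0 ≤ l_f ≤ n_f−1 = 7, the allowed l_f values are {2, 4}.
For l_f = 2: m_f ∈ {m_i−1, m_i, m_i+1} ∩ [−2, 2] = {1, 2} → 2 states.
For l_f = 4: m_f ∈ {m_i−1, m_i, m_i+1} ∩ [−4, 4] = {1, 2, 3} → 3 states.
Total: 5.

5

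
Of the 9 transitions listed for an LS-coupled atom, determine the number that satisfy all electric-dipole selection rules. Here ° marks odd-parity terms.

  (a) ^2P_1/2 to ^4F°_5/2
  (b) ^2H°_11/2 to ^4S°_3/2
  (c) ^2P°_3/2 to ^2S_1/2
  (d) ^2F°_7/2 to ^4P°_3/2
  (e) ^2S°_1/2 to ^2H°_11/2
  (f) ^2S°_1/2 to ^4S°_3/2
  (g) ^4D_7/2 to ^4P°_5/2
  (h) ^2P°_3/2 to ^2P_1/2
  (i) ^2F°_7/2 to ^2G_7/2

(a) forbidden (ΔS, ΔL, ΔJ fail)
(b) forbidden (parity, ΔS, ΔL, ΔJ fail)
(c) allowed
(d) forbidden (parity, ΔS, ΔL, ΔJ fail)
(e) forbidden (parity, ΔL, ΔJ fail)
(f) forbidden (parity, ΔS, ΔL fail)
(g) allowed
(h) allowed
(i) allowed
Total allowed: 4 of 9.

4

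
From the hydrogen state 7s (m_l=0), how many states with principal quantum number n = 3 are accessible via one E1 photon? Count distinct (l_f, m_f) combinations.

E1 requires Δl = ±1, so l_f ∈ {-1, 1}; with 0 ≤ l_f ≤ n_f−1 = 2, the allowed l_f values are {1}.
For l_f = 1: m_f ∈ {m_i−1, m_i, m_i+1} ∩ [−1, 1] = {-1, 0, 1} → 3 states.
Total: 3.

3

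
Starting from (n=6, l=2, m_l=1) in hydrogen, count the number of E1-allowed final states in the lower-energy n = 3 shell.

E1 requires Δl = ±1, so l_f ∈ {1, 3}; with 0 ≤ l_f ≤ n_f−1 = 2, the allowed l_f values are {1}.
For l_f = 1: m_f ∈ {m_i−1, m_i, m_i+1} ∩ [−1, 1] = {0, 1} → 2 states.
Total: 2.

2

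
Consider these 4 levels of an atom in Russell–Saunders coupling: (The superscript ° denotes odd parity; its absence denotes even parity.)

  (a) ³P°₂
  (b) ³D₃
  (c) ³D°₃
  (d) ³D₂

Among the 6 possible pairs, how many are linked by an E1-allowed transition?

4

(a)–(b): allowed.
(a)–(c): forbidden (parity).
(a)–(d): allowed.
(b)–(c): allowed.
(b)–(d): forbidden (parity).
(c)–(d): allowed.
Allowed pairs: 4 of 6.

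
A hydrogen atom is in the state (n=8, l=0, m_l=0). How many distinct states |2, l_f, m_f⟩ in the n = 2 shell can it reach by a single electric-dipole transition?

E1 requires Δl = ±1, so l_f ∈ {-1, 1}; with 0 ≤ l_f ≤ n_f−1 = 1, the allowed l_f values are {1}.
For l_f = 1: m_f ∈ {m_i−1, m_i, m_i+1} ∩ [−1, 1] = {-1, 0, 1} → 3 states.
Total: 3.

3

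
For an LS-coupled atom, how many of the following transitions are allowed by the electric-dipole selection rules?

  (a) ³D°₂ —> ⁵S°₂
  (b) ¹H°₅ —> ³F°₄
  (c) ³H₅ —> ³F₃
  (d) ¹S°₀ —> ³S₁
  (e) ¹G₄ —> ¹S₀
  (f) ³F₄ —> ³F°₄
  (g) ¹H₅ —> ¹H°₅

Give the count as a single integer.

(a) forbidden (parity, ΔS, ΔL fail)
(b) forbidden (parity, ΔS, ΔL fail)
(c) forbidden (parity, ΔL, ΔJ fail)
(d) forbidden (ΔS, ΔL fail)
(e) forbidden (parity, ΔL, ΔJ fail)
(f) allowed
(g) allowed
Total allowed: 2 of 7.

2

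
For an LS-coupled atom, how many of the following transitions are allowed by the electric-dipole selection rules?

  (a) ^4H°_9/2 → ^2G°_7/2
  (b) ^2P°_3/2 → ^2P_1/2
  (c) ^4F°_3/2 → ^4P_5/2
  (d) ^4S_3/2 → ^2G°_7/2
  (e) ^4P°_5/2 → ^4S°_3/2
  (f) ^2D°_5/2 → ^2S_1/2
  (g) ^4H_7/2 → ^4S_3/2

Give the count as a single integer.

1

(a) forbidden (parity, ΔS fail)
(b) allowed
(c) forbidden (ΔL fails)
(d) forbidden (ΔS, ΔL, ΔJ fail)
(e) forbidden (parity fails)
(f) forbidden (ΔL, ΔJ fail)
(g) forbidden (parity, ΔL, ΔJ fail)
Total allowed: 1 of 7.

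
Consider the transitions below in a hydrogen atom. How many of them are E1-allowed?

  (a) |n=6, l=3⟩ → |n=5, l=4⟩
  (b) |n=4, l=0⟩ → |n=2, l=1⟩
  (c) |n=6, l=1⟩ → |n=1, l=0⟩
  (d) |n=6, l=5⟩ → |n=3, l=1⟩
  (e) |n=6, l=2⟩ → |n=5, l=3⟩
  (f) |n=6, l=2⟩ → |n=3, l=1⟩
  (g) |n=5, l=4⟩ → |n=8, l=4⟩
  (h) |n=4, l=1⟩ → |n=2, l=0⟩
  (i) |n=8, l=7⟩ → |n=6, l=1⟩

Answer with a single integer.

6

(a) allowed
(b) allowed
(c) allowed
(d) forbidden — Δl = -4 (E1 requires Δl = ±1)
(e) allowed
(f) allowed
(g) forbidden — Δl = +0 (E1 requires Δl = ±1)
(h) allowed
(i) forbidden — Δl = -6 (E1 requires Δl = ±1)
Total allowed: 6 of 9.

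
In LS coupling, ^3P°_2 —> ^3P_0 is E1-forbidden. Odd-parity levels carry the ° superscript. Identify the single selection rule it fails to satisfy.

the ΔJ = 0, ±1 rule

Reading off the term symbols: S 1→1, L 1→1, J 2→0, parity odd→even.
ΔS = 0: S: 1 → 1 — satisfied.
ΔL = 0, ±1 (not L=0↔0): L: 1 → 1, ΔL = +0 — satisfied.
ΔJ = 0, ±1 (not J=0↔0): J: 2 → 0, ΔJ = -2 — violated.
Parity must change: odd → even — satisfied.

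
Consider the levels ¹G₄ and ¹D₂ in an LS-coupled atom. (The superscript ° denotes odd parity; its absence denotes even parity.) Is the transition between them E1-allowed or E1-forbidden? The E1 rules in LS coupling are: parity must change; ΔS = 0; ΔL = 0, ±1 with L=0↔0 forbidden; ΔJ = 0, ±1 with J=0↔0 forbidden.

ΔL = 0, ±1 (not L=0↔0): L: 4 → 2, ΔL = -2 — ✗.
ΔJ = 0, ±1 (not J=0↔0): J: 4 → 2, ΔJ = -2 — ✗.
ΔS = 0: S: 0 → 0 — ✓.
Parity must change: even → even — ✗.
Rule(s) violated: parity, ΔL, ΔJ.

forbidden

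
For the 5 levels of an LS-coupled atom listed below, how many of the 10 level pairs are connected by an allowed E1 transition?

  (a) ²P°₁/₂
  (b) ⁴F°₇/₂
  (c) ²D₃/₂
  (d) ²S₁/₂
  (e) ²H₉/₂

(a)–(b): forbidden (parity, ΔS, ΔL, ΔJ).
(a)–(c): allowed.
(a)–(d): allowed.
(a)–(e): forbidden (ΔL, ΔJ).
(b)–(c): forbidden (ΔS, ΔJ).
(b)–(d): forbidden (ΔS, ΔL, ΔJ).
(b)–(e): forbidden (ΔS, ΔL).
(c)–(d): forbidden (parity, ΔL).
(c)–(e): forbidden (parity, ΔL, ΔJ).
(d)–(e): forbidden (parity, ΔL, ΔJ).
Allowed pairs: 2 of 10.

2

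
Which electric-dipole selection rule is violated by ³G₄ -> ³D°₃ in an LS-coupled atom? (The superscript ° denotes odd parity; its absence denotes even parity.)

ΔL = 0, ±1 (not L=0↔0): L: 4 → 2, ΔL = -2 — fails.
ΔS = 0: S: 1 → 1 — ok.
ΔJ = 0, ±1 (not J=0↔0): J: 4 → 3, ΔJ = -1 — ok.
Parity must change: even → odd — ok.

the ΔL = 0, ±1 rule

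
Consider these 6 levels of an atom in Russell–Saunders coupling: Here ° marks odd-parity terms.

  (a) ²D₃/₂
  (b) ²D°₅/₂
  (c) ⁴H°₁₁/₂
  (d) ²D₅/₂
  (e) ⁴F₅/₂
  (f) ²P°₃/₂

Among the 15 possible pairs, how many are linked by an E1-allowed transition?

(a)–(b): allowed.
(a)–(c): forbidden (ΔS, ΔL, ΔJ).
(a)–(d): forbidden (parity).
(a)–(e): forbidden (parity, ΔS).
(a)–(f): allowed.
(b)–(c): forbidden (parity, ΔS, ΔL, ΔJ).
(b)–(d): allowed.
(b)–(e): forbidden (ΔS).
(b)–(f): forbidden (parity).
(c)–(d): forbidden (ΔS, ΔL, ΔJ).
(c)–(e): forbidden (ΔL, ΔJ).
(c)–(f): forbidden (parity, ΔS, ΔL, ΔJ).
(d)–(e): forbidden (parity, ΔS).
(d)–(f): allowed.
(e)–(f): forbidden (ΔS, ΔL).
Allowed pairs: 4 of 15.

4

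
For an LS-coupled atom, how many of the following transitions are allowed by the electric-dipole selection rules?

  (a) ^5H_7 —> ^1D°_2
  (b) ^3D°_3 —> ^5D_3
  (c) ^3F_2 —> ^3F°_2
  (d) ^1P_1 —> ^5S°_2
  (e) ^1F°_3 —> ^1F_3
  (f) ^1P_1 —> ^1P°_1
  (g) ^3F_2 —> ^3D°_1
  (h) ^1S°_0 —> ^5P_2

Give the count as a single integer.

(a) forbidden (ΔS, ΔL, ΔJ fail)
(b) forbidden (ΔS fails)
(c) allowed
(d) forbidden (ΔS fails)
(e) allowed
(f) allowed
(g) allowed
(h) forbidden (ΔS, ΔJ fail)
Total allowed: 4 of 8.

4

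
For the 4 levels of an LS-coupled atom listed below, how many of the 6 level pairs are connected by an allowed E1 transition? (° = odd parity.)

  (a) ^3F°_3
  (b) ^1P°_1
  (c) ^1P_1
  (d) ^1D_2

(a)–(b): forbidden (parity, ΔS, ΔL, ΔJ).
(a)–(c): forbidden (ΔS, ΔL, ΔJ).
(a)–(d): forbidden (ΔS).
(b)–(c): allowed.
(b)–(d): allowed.
(c)–(d): forbidden (parity).
Allowed pairs: 2 of 6.

2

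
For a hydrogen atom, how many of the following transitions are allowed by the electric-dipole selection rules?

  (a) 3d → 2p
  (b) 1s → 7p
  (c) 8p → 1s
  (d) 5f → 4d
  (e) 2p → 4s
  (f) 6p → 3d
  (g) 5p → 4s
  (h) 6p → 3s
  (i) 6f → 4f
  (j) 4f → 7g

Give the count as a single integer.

9

(a) allowed
(b) allowed
(c) allowed
(d) allowed
(e) allowed
(f) allowed
(g) allowed
(h) allowed
(i) forbidden — Δl = +0 (E1 requires Δl = ±1)
(j) allowed
Total allowed: 9 of 10.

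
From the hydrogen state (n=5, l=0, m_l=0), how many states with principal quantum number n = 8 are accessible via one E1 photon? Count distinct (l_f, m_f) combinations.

3

E1 requires Δl = ±1, so l_f ∈ {-1, 1}; with 0 ≤ l_f ≤ n_f−1 = 7, the allowed l_f values are {1}.
For l_f = 1: m_f ∈ {m_i−1, m_i, m_i+1} ∩ [−1, 1] = {-1, 0, 1} → 3 states.
Total: 3.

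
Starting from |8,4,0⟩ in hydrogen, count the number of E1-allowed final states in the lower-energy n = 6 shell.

E1 requires Δl = ±1, so l_f ∈ {3, 5}; with 0 ≤ l_f ≤ n_f−1 = 5, the allowed l_f values are {3, 5}.
For l_f = 3: m_f ∈ {m_i−1, m_i, m_i+1} ∩ [−3, 3] = {-1, 0, 1} → 3 states.
For l_f = 5: m_f ∈ {m_i−1, m_i, m_i+1} ∩ [−5, 5] = {-1, 0, 1} → 3 states.
Total: 6.

6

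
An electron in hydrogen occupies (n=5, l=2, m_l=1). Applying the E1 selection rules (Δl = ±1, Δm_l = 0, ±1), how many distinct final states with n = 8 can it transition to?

5

E1 requires Δl = ±1, so l_f ∈ {1, 3}; with 0 ≤ l_f ≤ n_f−1 = 7, the allowed l_f values are {1, 3}.
For l_f = 1: m_f ∈ {m_i−1, m_i, m_i+1} ∩ [−1, 1] = {0, 1} → 2 states.
For l_f = 3: m_f ∈ {m_i−1, m_i, m_i+1} ∩ [−3, 3] = {0, 1, 2} → 3 states.
Total: 5.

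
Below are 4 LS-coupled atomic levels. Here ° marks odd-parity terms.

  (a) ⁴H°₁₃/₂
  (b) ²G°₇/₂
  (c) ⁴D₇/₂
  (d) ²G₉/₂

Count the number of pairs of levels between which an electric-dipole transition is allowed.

1

(a)–(b): forbidden (parity, ΔS, ΔJ).
(a)–(c): forbidden (ΔL, ΔJ).
(a)–(d): forbidden (ΔS, ΔJ).
(b)–(c): forbidden (ΔS, ΔL).
(b)–(d): allowed.
(c)–(d): forbidden (parity, ΔS, ΔL).
Allowed pairs: 1 of 6.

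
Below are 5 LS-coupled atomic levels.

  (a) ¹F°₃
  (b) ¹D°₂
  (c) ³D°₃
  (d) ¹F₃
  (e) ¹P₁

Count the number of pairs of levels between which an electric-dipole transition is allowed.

(a)–(b): forbidden (parity).
(a)–(c): forbidden (parity, ΔS).
(a)–(d): allowed.
(a)–(e): forbidden (ΔL, ΔJ).
(b)–(c): forbidden (parity, ΔS).
(b)–(d): allowed.
(b)–(e): allowed.
(c)–(d): forbidden (ΔS).
(c)–(e): forbidden (ΔS, ΔJ).
(d)–(e): forbidden (parity, ΔL, ΔJ).
Allowed pairs: 3 of 10.

3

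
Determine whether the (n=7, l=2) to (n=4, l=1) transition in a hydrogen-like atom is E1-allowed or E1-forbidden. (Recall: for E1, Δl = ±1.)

allowed

Δl = 1 − 2 = -1; the E1 rule Δl = ±1 is passes.
All E1 selection rules are satisfied.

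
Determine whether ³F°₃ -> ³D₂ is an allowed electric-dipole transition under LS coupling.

Initial level: S=1, L=3, J=3, parity odd. Final level: S=1, L=2, J=2, parity even.
Parity must change: odd → even — ✓.
ΔS = 0: S: 1 → 1 — ✓.
ΔL = 0, ±1 (not L=0↔0): L: 3 → 2, ΔL = -1 — ✓.
ΔJ = 0, ±1 (not J=0↔0): J: 3 → 2, ΔJ = -1 — ✓.
All four E1 rules are satisfied.

allowed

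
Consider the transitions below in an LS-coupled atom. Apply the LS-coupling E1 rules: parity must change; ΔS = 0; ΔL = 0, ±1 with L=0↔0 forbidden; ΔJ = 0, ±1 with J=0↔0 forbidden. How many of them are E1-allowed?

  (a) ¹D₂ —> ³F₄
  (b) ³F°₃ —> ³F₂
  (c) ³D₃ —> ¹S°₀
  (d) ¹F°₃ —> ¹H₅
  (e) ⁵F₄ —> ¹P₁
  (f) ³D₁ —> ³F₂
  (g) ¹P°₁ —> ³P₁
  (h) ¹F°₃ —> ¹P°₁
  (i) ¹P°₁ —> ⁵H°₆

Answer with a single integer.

1

(a) forbidden (parity, ΔS, ΔJ fail)
(b) allowed
(c) forbidden (ΔS, ΔL, ΔJ fail)
(d) forbidden (ΔL, ΔJ fail)
(e) forbidden (parity, ΔS, ΔL, ΔJ fail)
(f) forbidden (parity fails)
(g) forbidden (ΔS fails)
(h) forbidden (parity, ΔL, ΔJ fail)
(i) forbidden (parity, ΔS, ΔL, ΔJ fail)
Total allowed: 1 of 9.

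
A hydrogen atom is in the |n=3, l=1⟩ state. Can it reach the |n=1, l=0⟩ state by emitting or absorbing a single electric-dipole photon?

Δl = 0 − 1 = -1; the E1 rule Δl = ±1 is satisfied.
All E1 selection rules are satisfied.

allowed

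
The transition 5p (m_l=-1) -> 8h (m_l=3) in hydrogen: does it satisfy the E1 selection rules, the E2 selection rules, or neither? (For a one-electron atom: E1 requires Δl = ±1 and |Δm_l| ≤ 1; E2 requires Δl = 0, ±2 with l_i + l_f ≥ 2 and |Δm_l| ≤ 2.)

neither

Δl = 5 − 1 = +4; l_i + l_f = 6.
Δm_l = +4.
E1 (Δl = ±1, |Δm_l| ≤ 1): not satisfied.
E2 (Δl = 0,±2, l_i+l_f ≥ 2, |Δm_l| ≤ 2): not satisfied.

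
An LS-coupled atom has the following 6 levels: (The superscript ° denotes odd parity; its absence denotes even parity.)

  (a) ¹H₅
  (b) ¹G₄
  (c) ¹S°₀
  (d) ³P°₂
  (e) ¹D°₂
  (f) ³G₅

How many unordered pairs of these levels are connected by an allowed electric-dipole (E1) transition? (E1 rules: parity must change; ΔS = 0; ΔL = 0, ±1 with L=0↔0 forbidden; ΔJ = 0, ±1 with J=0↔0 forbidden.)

0

(a)–(b): forbidden (parity).
(a)–(c): forbidden (ΔL, ΔJ).
(a)–(d): forbidden (ΔS, ΔL, ΔJ).
(a)–(e): forbidden (ΔL, ΔJ).
(a)–(f): forbidden (parity, ΔS).
(b)–(c): forbidden (ΔL, ΔJ).
(b)–(d): forbidden (ΔS, ΔL, ΔJ).
(b)–(e): forbidden (ΔL, ΔJ).
(b)–(f): forbidden (parity, ΔS).
(c)–(d): forbidden (parity, ΔS, ΔJ).
(c)–(e): forbidden (parity, ΔL, ΔJ).
(c)–(f): forbidden (ΔS, ΔL, ΔJ).
(d)–(e): forbidden (parity, ΔS).
(d)–(f): forbidden (ΔL, ΔJ).
(e)–(f): forbidden (ΔS, ΔL, ΔJ).
Allowed pairs: 0 of 15.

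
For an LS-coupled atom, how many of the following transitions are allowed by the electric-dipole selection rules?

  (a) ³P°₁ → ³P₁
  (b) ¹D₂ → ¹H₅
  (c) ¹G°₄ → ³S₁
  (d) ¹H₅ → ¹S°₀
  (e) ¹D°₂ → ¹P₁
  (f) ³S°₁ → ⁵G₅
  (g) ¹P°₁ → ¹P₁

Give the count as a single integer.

(a) allowed
(b) forbidden (parity, ΔL, ΔJ fail)
(c) forbidden (ΔS, ΔL, ΔJ fail)
(d) forbidden (ΔL, ΔJ fail)
(e) allowed
(f) forbidden (ΔS, ΔL, ΔJ fail)
(g) allowed
Total allowed: 3 of 7.

3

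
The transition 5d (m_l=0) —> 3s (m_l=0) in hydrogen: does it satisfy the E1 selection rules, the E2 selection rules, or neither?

E2

Δl = 0 − 2 = -2; l_i + l_f = 2.
Δm_l = +0.
E1 (Δl = ±1, |Δm_l| ≤ 1): not satisfied.
E2 (Δl = 0,±2, l_i+l_f ≥ 2, |Δm_l| ≤ 2): satisfied.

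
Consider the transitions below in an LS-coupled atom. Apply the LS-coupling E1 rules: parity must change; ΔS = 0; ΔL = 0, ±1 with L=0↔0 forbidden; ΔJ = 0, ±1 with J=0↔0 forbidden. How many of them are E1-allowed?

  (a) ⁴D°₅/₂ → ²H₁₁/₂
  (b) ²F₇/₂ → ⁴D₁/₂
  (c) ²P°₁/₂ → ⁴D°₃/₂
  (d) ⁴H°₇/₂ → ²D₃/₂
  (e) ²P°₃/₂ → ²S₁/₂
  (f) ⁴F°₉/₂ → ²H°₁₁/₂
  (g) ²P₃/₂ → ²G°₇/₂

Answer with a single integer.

(a) forbidden (ΔS, ΔL, ΔJ fail)
(b) forbidden (parity, ΔS, ΔJ fail)
(c) forbidden (parity, ΔS fail)
(d) forbidden (ΔS, ΔL, ΔJ fail)
(e) allowed
(f) forbidden (parity, ΔS, ΔL fail)
(g) forbidden (ΔL, ΔJ fail)
Total allowed: 1 of 7.

1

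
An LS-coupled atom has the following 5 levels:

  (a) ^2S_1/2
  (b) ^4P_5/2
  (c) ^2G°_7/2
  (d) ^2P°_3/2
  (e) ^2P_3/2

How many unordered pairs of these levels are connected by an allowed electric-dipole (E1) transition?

(a)–(b): forbidden (parity, ΔS, ΔJ).
(a)–(c): forbidden (ΔL, ΔJ).
(a)–(d): allowed.
(a)–(e): forbidden (parity).
(b)–(c): forbidden (ΔS, ΔL).
(b)–(d): forbidden (ΔS).
(b)–(e): forbidden (parity, ΔS).
(c)–(d): forbidden (parity, ΔL, ΔJ).
(c)–(e): forbidden (ΔL, ΔJ).
(d)–(e): allowed.
Allowed pairs: 2 of 10.

2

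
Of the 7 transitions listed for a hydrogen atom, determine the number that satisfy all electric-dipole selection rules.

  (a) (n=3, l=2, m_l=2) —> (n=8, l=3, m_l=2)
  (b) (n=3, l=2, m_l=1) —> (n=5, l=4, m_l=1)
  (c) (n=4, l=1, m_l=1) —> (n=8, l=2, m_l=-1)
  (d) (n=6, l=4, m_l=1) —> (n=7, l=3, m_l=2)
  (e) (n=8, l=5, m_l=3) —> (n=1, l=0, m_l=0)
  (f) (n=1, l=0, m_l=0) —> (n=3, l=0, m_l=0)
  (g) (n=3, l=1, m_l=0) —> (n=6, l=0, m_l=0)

3

(a) allowed
(b) forbidden — Δl = +2 (E1 requires Δl = ±1)
(c) forbidden — Δm_l = -2 (E1 requires Δm_l = 0, ±1)
(d) allowed
(e) forbidden — Δl = -5 (E1 requires Δl = ±1); Δm_l = -3 (E1 requires Δm_l = 0, ±1)
(f) forbidden — Δl = +0 (E1 requires Δl = ±1)
(g) allowed
Total allowed: 3 of 7.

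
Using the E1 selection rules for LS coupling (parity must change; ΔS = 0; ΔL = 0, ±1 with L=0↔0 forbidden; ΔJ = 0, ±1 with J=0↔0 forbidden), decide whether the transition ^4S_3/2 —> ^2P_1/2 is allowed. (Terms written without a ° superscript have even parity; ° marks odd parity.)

Parity must change: even → even — fails.
ΔS = 0: S: 3/2 → 1/2 — fails.
ΔL = 0, ±1 (not L=0↔0): L: 0 → 1, ΔL = +1 — passes.
ΔJ = 0, ±1 (not J=0↔0): J: 3/2 → 1/2, ΔJ = -1 — passes.
Rule(s) violated: parity, ΔS.

forbidden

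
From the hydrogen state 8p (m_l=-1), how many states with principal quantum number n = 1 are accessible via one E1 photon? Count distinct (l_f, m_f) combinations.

E1 requires Δl = ±1, so l_f ∈ {0, 2}; with 0 ≤ l_f ≤ n_f−1 = 0, the allowed l_f values are {0}.
For l_f = 0: m_f ∈ {m_i−1, m_i, m_i+1} ∩ [−0, 0] = {0} → 1 state.
Total: 1.

1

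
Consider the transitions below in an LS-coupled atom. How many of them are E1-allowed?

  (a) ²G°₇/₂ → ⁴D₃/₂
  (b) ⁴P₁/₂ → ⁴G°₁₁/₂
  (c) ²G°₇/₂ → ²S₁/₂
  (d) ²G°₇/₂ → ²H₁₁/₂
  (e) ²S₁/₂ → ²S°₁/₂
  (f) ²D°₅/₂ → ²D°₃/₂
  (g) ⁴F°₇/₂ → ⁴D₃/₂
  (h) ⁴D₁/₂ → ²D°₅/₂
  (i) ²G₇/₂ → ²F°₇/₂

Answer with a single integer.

1

(a) forbidden (ΔS, ΔL, ΔJ fail)
(b) forbidden (ΔL, ΔJ fail)
(c) forbidden (ΔL, ΔJ fail)
(d) forbidden (ΔJ fails)
(e) forbidden (ΔL fails)
(f) forbidden (parity fails)
(g) forbidden (ΔJ fails)
(h) forbidden (ΔS, ΔJ fail)
(i) allowed
Total allowed: 1 of 9.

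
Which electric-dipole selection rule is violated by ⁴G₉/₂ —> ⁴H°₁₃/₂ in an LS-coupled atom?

the ΔJ = 0, ±1 rule

ΔL = 0, ±1 (not L=0↔0): L: 4 → 5, ΔL = +1 — passes.
Parity must change: even → odd — passes.
ΔJ = 0, ±1 (not J=0↔0): J: 9/2 → 13/2, ΔJ = +2 — fails.
ΔS = 0: S: 3/2 → 3/2 — passes.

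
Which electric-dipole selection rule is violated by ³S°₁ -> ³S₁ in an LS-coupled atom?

Parity must change: odd → even — ok.
ΔS = 0: S: 1 → 1 — ok.
ΔL = 0, ±1 (not L=0↔0): L: 0 → 0, ΔL = +0 — fails.
ΔJ = 0, ±1 (not J=0↔0): J: 1 → 1, ΔJ = +0 — ok.

the L=0 ↔ L=0 exclusion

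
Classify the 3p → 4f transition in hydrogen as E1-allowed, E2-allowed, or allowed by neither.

Δl = 3 − 1 = +2; l_i + l_f = 4.
E1 (Δl = ±1): not satisfied.
E2 (Δl = 0,±2, l_i+l_f ≥ 2): satisfied.

E2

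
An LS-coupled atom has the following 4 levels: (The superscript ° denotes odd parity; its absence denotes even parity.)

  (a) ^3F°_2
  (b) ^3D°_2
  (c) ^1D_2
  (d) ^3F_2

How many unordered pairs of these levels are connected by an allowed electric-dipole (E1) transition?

2

(a)–(b): forbidden (parity).
(a)–(c): forbidden (ΔS).
(a)–(d): allowed.
(b)–(c): forbidden (ΔS).
(b)–(d): allowed.
(c)–(d): forbidden (parity, ΔS).
Allowed pairs: 2 of 6.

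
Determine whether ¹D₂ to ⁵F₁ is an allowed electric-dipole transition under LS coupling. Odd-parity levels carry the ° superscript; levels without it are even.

Initial level: S=0, L=2, J=2, parity even. Final level: S=2, L=3, J=1, parity even.
ΔJ = 0, ±1 (not J=0↔0): J: 2 → 1, ΔJ = -1 — satisfied.
ΔS = 0: S: 0 → 2 — violated.
Parity must change: even → even — violated.
ΔL = 0, ±1 (not L=0↔0): L: 2 → 3, ΔL = +1 — satisfied.
Rule(s) violated: parity, ΔS.

forbidden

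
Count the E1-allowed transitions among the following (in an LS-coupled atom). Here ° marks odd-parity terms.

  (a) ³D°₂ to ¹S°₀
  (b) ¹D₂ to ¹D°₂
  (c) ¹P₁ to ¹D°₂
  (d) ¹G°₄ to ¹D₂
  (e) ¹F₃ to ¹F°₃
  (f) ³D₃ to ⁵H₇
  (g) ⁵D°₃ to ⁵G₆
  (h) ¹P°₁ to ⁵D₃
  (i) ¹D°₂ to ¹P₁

4

(a) forbidden (parity, ΔS, ΔL, ΔJ fail)
(b) allowed
(c) allowed
(d) forbidden (ΔL, ΔJ fail)
(e) allowed
(f) forbidden (parity, ΔS, ΔL, ΔJ fail)
(g) forbidden (ΔL, ΔJ fail)
(h) forbidden (ΔS, ΔJ fail)
(i) allowed
Total allowed: 4 of 9.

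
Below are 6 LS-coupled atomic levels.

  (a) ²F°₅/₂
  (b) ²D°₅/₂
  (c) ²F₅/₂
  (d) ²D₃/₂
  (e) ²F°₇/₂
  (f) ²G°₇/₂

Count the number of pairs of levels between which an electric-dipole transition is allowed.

6

(a)–(b): forbidden (parity).
(a)–(c): allowed.
(a)–(d): allowed.
(a)–(e): forbidden (parity).
(a)–(f): forbidden (parity).
(b)–(c): allowed.
(b)–(d): allowed.
(b)–(e): forbidden (parity).
(b)–(f): forbidden (parity, ΔL).
(c)–(d): forbidden (parity).
(c)–(e): allowed.
(c)–(f): allowed.
(d)–(e): forbidden (ΔJ).
(d)–(f): forbidden (ΔL, ΔJ).
(e)–(f): forbidden (parity).
Allowed pairs: 6 of 15.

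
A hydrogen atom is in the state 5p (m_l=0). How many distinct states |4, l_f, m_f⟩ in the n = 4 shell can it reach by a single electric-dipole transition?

4

E1 requires Δl = ±1, so l_f ∈ {0, 2}; with 0 ≤ l_f ≤ n_f−1 = 3, the allowed l_f values are {0, 2}.
For l_f = 0: m_f ∈ {m_i−1, m_i, m_i+1} ∩ [−0, 0] = {0} → 1 state.
For l_f = 2: m_f ∈ {m_i−1, m_i, m_i+1} ∩ [−2, 2] = {-1, 0, 1} → 3 states.
Total: 4.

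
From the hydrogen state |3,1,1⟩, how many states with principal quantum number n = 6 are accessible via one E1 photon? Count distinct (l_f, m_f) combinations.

4

E1 requires Δl = ±1, so l_f ∈ {0, 2}; with 0 ≤ l_f ≤ n_f−1 = 5, the allowed l_f values are {0, 2}.
For l_f = 0: m_f ∈ {m_i−1, m_i, m_i+1} ∩ [−0, 0] = {0} → 1 state.
For l_f = 2: m_f ∈ {m_i−1, m_i, m_i+1} ∩ [−2, 2] = {0, 1, 2} → 3 states.
Total: 4.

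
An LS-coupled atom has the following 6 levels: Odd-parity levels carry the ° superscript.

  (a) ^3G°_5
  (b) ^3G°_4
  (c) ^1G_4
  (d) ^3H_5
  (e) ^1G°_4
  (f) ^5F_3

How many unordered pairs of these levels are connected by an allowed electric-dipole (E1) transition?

3

(a)–(b): forbidden (parity).
(a)–(c): forbidden (ΔS).
(a)–(d): allowed.
(a)–(e): forbidden (parity, ΔS).
(a)–(f): forbidden (ΔS, ΔJ).
(b)–(c): forbidden (ΔS).
(b)–(d): allowed.
(b)–(e): forbidden (parity, ΔS).
(b)–(f): forbidden (ΔS).
(c)–(d): forbidden (parity, ΔS).
(c)–(e): allowed.
(c)–(f): forbidden (parity, ΔS).
(d)–(e): forbidden (ΔS).
(d)–(f): forbidden (parity, ΔS, ΔL, ΔJ).
(e)–(f): forbidden (ΔS).
Allowed pairs: 3 of 15.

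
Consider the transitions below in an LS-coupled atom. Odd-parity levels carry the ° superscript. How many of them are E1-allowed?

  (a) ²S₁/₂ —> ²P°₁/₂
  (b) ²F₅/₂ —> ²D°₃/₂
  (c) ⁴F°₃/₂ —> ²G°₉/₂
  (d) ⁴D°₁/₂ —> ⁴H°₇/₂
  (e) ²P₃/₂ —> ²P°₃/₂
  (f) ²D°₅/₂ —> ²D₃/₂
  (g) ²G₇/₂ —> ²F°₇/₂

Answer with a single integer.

(a) allowed
(b) allowed
(c) forbidden (parity, ΔS, ΔJ fail)
(d) forbidden (parity, ΔL, ΔJ fail)
(e) allowed
(f) allowed
(g) allowed
Total allowed: 5 of 7.

5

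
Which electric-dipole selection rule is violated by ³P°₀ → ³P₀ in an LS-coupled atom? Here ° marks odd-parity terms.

the J=0 ↔ J=0 exclusion

ΔJ = 0, ±1 (not J=0↔0): J: 0 → 0, ΔJ = +0 — ✗.
Parity must change: odd → even — ✓.
ΔS = 0: S: 1 → 1 — ✓.
ΔL = 0, ±1 (not L=0↔0): L: 1 → 1, ΔL = +0 — ✓.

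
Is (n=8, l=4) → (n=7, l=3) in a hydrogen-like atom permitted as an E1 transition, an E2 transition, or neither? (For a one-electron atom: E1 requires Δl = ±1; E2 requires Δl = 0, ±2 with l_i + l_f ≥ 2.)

Δl = 3 − 4 = -1; l_i + l_f = 7.
E1 (Δl = ±1): satisfied.
E2 (Δl = 0,±2, l_i+l_f ≥ 2): not satisfied.

E1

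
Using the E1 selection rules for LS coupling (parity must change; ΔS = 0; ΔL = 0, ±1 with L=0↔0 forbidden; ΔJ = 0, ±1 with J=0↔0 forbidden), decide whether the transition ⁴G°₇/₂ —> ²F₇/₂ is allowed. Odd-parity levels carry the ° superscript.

forbidden

Parity must change: odd → even — passes.
ΔS = 0: S: 3/2 → 1/2 — fails.
ΔL = 0, ±1 (not L=0↔0): L: 4 → 3, ΔL = -1 — passes.
ΔJ = 0, ±1 (not J=0↔0): J: 7/2 → 7/2, ΔJ = +0 — passes.
Rule(s) violated: ΔS.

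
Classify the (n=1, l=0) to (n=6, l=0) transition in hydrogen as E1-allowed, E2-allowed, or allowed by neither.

Δl = 0 − 0 = +0; l_i + l_f = 0.
E1 (Δl = ±1): not satisfied.
E2 (Δl = 0,±2, l_i+l_f ≥ 2): not satisfied.

neither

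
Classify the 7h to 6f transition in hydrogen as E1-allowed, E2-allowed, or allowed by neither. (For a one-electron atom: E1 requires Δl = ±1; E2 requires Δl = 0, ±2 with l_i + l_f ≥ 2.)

E2

Δl = 3 − 5 = -2; l_i + l_f = 8.
E1 (Δl = ±1): not satisfied.
E2 (Δl = 0,±2, l_i+l_f ≥ 2): satisfied.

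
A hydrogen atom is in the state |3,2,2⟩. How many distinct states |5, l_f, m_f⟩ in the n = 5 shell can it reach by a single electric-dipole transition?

E1 requires Δl = ±1, so l_f ∈ {1, 3}; with 0 ≤ l_f ≤ n_f−1 = 4, the allowed l_f values are {1, 3}.
For l_f = 1: m_f ∈ {m_i−1, m_i, m_i+1} ∩ [−1, 1] = {1} → 1 state.
For l_f = 3: m_f ∈ {m_i−1, m_i, m_i+1} ∩ [−3, 3] = {1, 2, 3} → 3 states.
Total: 4.

4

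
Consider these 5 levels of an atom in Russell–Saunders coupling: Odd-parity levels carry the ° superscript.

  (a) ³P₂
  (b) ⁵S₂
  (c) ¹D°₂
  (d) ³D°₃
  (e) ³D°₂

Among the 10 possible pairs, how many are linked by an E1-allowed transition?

2

(a)–(b): forbidden (parity, ΔS).
(a)–(c): forbidden (ΔS).
(a)–(d): allowed.
(a)–(e): allowed.
(b)–(c): forbidden (ΔS, ΔL).
(b)–(d): forbidden (ΔS, ΔL).
(b)–(e): forbidden (ΔS, ΔL).
(c)–(d): forbidden (parity, ΔS).
(c)–(e): forbidden (parity, ΔS).
(d)–(e): forbidden (parity).
Allowed pairs: 2 of 10.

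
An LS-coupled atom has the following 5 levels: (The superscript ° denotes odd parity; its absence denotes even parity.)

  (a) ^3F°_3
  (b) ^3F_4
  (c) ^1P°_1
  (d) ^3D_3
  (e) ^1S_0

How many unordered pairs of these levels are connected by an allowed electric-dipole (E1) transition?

3

(a)–(b): allowed.
(a)–(c): forbidden (parity, ΔS, ΔL, ΔJ).
(a)–(d): allowed.
(a)–(e): forbidden (ΔS, ΔL, ΔJ).
(b)–(c): forbidden (ΔS, ΔL, ΔJ).
(b)–(d): forbidden (parity).
(b)–(e): forbidden (parity, ΔS, ΔL, ΔJ).
(c)–(d): forbidden (ΔS, ΔJ).
(c)–(e): allowed.
(d)–(e): forbidden (parity, ΔS, ΔL, ΔJ).
Allowed pairs: 3 of 10.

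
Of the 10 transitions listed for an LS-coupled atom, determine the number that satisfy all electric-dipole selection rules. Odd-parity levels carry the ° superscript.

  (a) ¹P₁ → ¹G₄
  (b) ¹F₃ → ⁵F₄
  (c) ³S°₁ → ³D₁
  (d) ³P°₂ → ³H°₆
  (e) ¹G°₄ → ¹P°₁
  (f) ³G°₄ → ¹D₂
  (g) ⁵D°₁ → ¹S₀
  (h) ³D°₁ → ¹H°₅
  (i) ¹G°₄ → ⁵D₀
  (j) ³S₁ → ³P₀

0

(a) forbidden (parity, ΔL, ΔJ fail)
(b) forbidden (parity, ΔS fail)
(c) forbidden (ΔL fails)
(d) forbidden (parity, ΔL, ΔJ fail)
(e) forbidden (parity, ΔL, ΔJ fail)
(f) forbidden (ΔS, ΔL, ΔJ fail)
(g) forbidden (ΔS, ΔL fail)
(h) forbidden (parity, ΔS, ΔL, ΔJ fail)
(i) forbidden (ΔS, ΔL, ΔJ fail)
(j) forbidden (parity fails)
Total allowed: 0 of 10.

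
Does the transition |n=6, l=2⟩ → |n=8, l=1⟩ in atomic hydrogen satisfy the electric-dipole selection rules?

l: 2 → 1 (Δl = -1). Δl = ±1 ok.
All E1 selection rules are satisfied.

allowed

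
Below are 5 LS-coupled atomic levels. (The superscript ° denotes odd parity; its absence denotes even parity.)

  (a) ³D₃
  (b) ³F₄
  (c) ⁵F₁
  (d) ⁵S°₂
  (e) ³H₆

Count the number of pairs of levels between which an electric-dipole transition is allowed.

(a)–(b): forbidden (parity).
(a)–(c): forbidden (parity, ΔS, ΔJ).
(a)–(d): forbidden (ΔS, ΔL).
(a)–(e): forbidden (parity, ΔL, ΔJ).
(b)–(c): forbidden (parity, ΔS, ΔJ).
(b)–(d): forbidden (ΔS, ΔL, ΔJ).
(b)–(e): forbidden (parity, ΔL, ΔJ).
(c)–(d): forbidden (ΔL).
(c)–(e): forbidden (parity, ΔS, ΔL, ΔJ).
(d)–(e): forbidden (ΔS, ΔL, ΔJ).
Allowed pairs: 0 of 10.

0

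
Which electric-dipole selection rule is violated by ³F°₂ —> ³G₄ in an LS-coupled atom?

the ΔJ = 0, ±1 rule

Reading off the term symbols: S 1→1, L 3→4, J 2→4, parity odd→even.
ΔJ = 0, ±1 (not J=0↔0): J: 2 → 4, ΔJ = +2 — fails.
Parity must change: odd → even — ok.
ΔS = 0: S: 1 → 1 — ok.
ΔL = 0, ±1 (not L=0↔0): L: 3 → 4, ΔL = +1 — ok.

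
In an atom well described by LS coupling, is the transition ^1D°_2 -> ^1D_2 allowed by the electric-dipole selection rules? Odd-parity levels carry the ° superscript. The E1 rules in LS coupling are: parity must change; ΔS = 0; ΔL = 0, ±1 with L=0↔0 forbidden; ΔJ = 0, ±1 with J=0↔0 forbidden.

Reading off the term symbols: S 0→0, L 2→2, J 2→2, parity odd→even.
Parity must change: odd → even — ok.
ΔS = 0: S: 0 → 0 — ok.
ΔJ = 0, ±1 (not J=0↔0): J: 2 → 2, ΔJ = +0 — ok.
ΔL = 0, ±1 (not L=0↔0): L: 2 → 2, ΔL = +0 — ok.
All four E1 rules are satisfied.

allowed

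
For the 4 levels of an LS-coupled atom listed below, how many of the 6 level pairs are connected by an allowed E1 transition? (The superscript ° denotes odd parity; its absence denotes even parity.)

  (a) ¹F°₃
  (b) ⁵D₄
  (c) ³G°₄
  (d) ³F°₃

(a)–(b): forbidden (ΔS).
(a)–(c): forbidden (parity, ΔS).
(a)–(d): forbidden (parity, ΔS).
(b)–(c): forbidden (ΔS, ΔL).
(b)–(d): forbidden (ΔS).
(c)–(d): forbidden (parity).
Allowed pairs: 0 of 6.

0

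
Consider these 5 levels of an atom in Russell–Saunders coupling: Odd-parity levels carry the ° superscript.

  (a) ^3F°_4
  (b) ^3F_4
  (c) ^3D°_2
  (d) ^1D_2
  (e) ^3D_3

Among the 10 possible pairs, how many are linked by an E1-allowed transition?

(a)–(b): allowed.
(a)–(c): forbidden (parity, ΔJ).
(a)–(d): forbidden (ΔS, ΔJ).
(a)–(e): allowed.
(b)–(c): forbidden (ΔJ).
(b)–(d): forbidden (parity, ΔS, ΔJ).
(b)–(e): forbidden (parity).
(c)–(d): forbidden (ΔS).
(c)–(e): allowed.
(d)–(e): forbidden (parity, ΔS).
Allowed pairs: 3 of 10.

3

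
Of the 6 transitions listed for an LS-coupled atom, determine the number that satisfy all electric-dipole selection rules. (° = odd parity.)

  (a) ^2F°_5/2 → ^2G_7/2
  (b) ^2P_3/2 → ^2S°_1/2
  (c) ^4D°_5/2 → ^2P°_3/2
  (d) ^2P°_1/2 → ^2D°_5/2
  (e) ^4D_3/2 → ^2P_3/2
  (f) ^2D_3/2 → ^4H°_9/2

2

(a) allowed
(b) allowed
(c) forbidden (parity, ΔS fail)
(d) forbidden (parity, ΔJ fail)
(e) forbidden (parity, ΔS fail)
(f) forbidden (ΔS, ΔL, ΔJ fail)
Total allowed: 2 of 6.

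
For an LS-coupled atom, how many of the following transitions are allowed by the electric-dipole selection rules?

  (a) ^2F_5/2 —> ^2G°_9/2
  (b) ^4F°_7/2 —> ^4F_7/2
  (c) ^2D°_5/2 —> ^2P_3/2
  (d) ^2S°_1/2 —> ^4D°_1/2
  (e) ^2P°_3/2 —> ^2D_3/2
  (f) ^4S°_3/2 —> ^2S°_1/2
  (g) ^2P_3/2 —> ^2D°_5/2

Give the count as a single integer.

4

(a) forbidden (ΔJ fails)
(b) allowed
(c) allowed
(d) forbidden (parity, ΔS, ΔL fail)
(e) allowed
(f) forbidden (parity, ΔS, ΔL fail)
(g) allowed
Total allowed: 4 of 7.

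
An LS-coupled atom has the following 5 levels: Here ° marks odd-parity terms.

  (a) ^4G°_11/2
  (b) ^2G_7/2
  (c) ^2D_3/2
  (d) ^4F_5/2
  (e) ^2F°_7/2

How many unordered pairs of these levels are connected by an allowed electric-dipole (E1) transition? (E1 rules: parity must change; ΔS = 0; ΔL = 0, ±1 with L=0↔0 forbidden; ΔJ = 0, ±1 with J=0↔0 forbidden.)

1

(a)–(b): forbidden (ΔS, ΔJ).
(a)–(c): forbidden (ΔS, ΔL, ΔJ).
(a)–(d): forbidden (ΔJ).
(a)–(e): forbidden (parity, ΔS, ΔJ).
(b)–(c): forbidden (parity, ΔL, ΔJ).
(b)–(d): forbidden (parity, ΔS).
(b)–(e): allowed.
(c)–(d): forbidden (parity, ΔS).
(c)–(e): forbidden (ΔJ).
(d)–(e): forbidden (ΔS).
Allowed pairs: 1 of 10.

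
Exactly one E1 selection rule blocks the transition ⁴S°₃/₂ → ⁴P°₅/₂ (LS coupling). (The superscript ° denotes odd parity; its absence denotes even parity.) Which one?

parity

Parity must change: odd → odd — fails.
ΔS = 0: S: 3/2 → 3/2 — passes.
ΔL = 0, ±1 (not L=0↔0): L: 0 → 1, ΔL = +1 — passes.
ΔJ = 0, ±1 (not J=0↔0): J: 3/2 → 5/2, ΔJ = +1 — passes.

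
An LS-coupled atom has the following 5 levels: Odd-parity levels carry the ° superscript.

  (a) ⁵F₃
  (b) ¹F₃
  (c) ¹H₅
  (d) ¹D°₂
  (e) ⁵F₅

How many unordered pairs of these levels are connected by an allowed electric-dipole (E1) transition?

1

(a)–(b): forbidden (parity, ΔS).
(a)–(c): forbidden (parity, ΔS, ΔL, ΔJ).
(a)–(d): forbidden (ΔS).
(a)–(e): forbidden (parity, ΔJ).
(b)–(c): forbidden (parity, ΔL, ΔJ).
(b)–(d): allowed.
(b)–(e): forbidden (parity, ΔS, ΔJ).
(c)–(d): forbidden (ΔL, ΔJ).
(c)–(e): forbidden (parity, ΔS, ΔL).
(d)–(e): forbidden (ΔS, ΔJ).
Allowed pairs: 1 of 10.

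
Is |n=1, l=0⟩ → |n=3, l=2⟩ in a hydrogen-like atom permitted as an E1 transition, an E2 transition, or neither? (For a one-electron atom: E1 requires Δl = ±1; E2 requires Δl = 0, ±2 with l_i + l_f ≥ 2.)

E2

Δl = 2 − 0 = +2; l_i + l_f = 2.
E1 (Δl = ±1): not satisfied.
E2 (Δl = 0,±2, l_i+l_f ≥ 2): satisfied.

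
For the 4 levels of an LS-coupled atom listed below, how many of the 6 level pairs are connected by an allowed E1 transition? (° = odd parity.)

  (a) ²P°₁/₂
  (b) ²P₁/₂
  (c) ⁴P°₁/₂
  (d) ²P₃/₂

2

(a)–(b): allowed.
(a)–(c): forbidden (parity, ΔS).
(a)–(d): allowed.
(b)–(c): forbidden (ΔS).
(b)–(d): forbidden (parity).
(c)–(d): forbidden (ΔS).
Allowed pairs: 2 of 6.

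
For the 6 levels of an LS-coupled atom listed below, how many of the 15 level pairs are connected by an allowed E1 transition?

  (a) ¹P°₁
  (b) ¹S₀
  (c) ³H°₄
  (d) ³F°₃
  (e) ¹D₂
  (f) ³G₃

(a)–(b): allowed.
(a)–(c): forbidden (parity, ΔS, ΔL, ΔJ).
(a)–(d): forbidden (parity, ΔS, ΔL, ΔJ).
(a)–(e): allowed.
(a)–(f): forbidden (ΔS, ΔL, ΔJ).
(b)–(c): forbidden (ΔS, ΔL, ΔJ).
(b)–(d): forbidden (ΔS, ΔL, ΔJ).
(b)–(e): forbidden (parity, ΔL, ΔJ).
(b)–(f): forbidden (parity, ΔS, ΔL, ΔJ).
(c)–(d): forbidden (parity, ΔL).
(c)–(e): forbidden (ΔS, ΔL, ΔJ).
(c)–(f): allowed.
(d)–(e): forbidden (ΔS).
(d)–(f): allowed.
(e)–(f): forbidden (parity, ΔS, ΔL).
Allowed pairs: 4 of 15.

4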